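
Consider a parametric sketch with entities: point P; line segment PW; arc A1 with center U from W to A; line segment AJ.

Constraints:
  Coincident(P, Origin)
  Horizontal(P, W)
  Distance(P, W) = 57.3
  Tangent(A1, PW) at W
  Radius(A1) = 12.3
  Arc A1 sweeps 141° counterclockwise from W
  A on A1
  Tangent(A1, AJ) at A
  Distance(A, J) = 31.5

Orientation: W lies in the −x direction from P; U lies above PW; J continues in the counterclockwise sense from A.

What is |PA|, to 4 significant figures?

54.17

The tangent condition forces UW to be normal to PW, so U = W + (0, 12.3) = (-57.30, 12.30). On A1, W sits at bearing -90° from U; a 141° counterclockwise sweep puts A at bearing 51°, so A = U + 12.3·(cos 51°, sin 51°) = (-49.56, 21.86). Then |PA| = |A − P| = 54.17.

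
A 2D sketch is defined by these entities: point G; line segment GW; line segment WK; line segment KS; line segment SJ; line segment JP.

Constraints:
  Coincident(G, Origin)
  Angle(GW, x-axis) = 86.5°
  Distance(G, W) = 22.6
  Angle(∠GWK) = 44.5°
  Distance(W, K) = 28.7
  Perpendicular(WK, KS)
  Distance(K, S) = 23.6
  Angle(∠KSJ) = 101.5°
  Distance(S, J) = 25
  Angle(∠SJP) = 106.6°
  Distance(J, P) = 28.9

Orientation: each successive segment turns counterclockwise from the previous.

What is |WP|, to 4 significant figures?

9.905

G is at the origin; GW runs at 86.5° with length 22.6, so W = (1.380, 22.56). ∠GWK = 44.5° gives WK at -138.0° from the x-axis; with |WK| = 28.7, K = (-19.95, 3.354). The perpendicularity gives KS at right angles to WK, so KS runs at -48.00°; with |KS| = 23.6, S = (-4.157, -14.18). ∠KSJ = 101.5° gives SJ at 30.50° from the x-axis; with |SJ| = 25.0, J = (17.38, -1.496). ∠SJP = 106.6° gives JP at 103.9° from the x-axis; with |JP| = 28.9, P = (10.44, 26.56). Then |WP| = |P − W| = 9.905.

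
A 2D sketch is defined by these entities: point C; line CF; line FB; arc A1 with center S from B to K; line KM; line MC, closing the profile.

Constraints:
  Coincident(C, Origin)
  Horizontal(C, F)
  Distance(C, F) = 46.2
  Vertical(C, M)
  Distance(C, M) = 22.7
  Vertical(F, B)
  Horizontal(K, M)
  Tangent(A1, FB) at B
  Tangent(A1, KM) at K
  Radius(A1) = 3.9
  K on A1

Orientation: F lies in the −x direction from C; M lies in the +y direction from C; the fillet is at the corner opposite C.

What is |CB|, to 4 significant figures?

49.88

C is at the origin; CF is horizontal with |CF| = 46.2 and F on the −x side, so F = (-46.20, 0.000). CM is vertical with |CM| = 22.7 and M on the +y side, so M = (0.000, 22.70). The virtual corner opposite C is at (-46.20, 22.70). Since A1 is tangent to FB there, SB ⟂ FB and A1 meets KM tangentially, so SK is at right angles to KM, with radius 3.9, so the center S sits 3.9 in from both sides at S = (-42.30, 18.80). That places the tangent points at B = (-46.20, 18.80) on FB and K = (-42.30, 22.70) on KM. Then |CB| = |B − C| = 49.88.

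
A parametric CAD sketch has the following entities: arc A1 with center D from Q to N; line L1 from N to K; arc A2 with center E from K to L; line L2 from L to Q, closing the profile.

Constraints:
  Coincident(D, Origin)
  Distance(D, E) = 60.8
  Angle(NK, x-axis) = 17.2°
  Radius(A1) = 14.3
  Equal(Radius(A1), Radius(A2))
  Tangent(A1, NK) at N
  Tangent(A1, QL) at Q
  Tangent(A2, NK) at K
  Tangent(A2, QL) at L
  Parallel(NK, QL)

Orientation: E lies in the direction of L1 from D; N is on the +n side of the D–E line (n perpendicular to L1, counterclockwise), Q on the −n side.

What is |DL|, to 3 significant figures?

62.5

The slot axis is L1's direction at 17.2°, so u = (cos 17.2°, sin 17.2°) = (0.955, 0.296) and n = (−sin 17.2°, cos 17.2°) = (-0.296, 0.955). D is at the origin and E lies 60.8 along u from D, so E = 60.8·u = (58.1, 18.0). Tangency of A1 to both parallel lines with radius 14.3 puts N and Q at D ± 14.3·n: N = (-4.23, 13.7), Q = (4.23, -13.7). Equal radii place K and L the same way about E: K = E + 14.3·n = (53.9, 31.6), L = E − 14.3·n = (62.3, 4.32). Then |DL| = |L − D| = 62.5.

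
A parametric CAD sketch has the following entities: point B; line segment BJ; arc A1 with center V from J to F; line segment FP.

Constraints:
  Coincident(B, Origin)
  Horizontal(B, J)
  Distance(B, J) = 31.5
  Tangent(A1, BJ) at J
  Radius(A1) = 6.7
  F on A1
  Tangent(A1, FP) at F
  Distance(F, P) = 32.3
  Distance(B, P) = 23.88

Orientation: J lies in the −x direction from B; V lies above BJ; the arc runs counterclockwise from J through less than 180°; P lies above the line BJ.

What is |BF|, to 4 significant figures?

27.02

B is at the origin; B and J share the same y with |BJ| = 31.5 and J on the −x side, so J = (-31.50, 0.000). Tangency of A1 to BJ means the radius VJ is perpendicular to BJ, so V = J + (0, 6.7) = (-31.50, 6.700). Since VF ⟂ FP (tangency), |VP| = √(6.7² + 32.3²) = 32.99 regardless of where F sits on A1. So P lies on both circle(B, 23.88) and circle(V, 32.99); the above-BJ intersection is P = (-3.208, 23.66). F is the foot of the tangent from P: F = (-26.96, 1.773).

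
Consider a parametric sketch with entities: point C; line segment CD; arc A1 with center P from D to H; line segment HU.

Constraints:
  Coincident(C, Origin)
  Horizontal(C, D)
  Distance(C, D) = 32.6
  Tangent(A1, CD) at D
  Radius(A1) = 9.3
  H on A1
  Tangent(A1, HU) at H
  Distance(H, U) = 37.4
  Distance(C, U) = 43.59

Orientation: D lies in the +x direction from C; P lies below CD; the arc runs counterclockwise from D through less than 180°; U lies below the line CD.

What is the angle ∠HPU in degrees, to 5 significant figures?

76.036°

Checks: C.y = 0.00, D.y = 0.00 ✓; |PH| = 9.300 ✓; ∠(PH, HU) = 90.00° ✓; |HU| = 37.40 ✓; |CU| = 43.59 ✓.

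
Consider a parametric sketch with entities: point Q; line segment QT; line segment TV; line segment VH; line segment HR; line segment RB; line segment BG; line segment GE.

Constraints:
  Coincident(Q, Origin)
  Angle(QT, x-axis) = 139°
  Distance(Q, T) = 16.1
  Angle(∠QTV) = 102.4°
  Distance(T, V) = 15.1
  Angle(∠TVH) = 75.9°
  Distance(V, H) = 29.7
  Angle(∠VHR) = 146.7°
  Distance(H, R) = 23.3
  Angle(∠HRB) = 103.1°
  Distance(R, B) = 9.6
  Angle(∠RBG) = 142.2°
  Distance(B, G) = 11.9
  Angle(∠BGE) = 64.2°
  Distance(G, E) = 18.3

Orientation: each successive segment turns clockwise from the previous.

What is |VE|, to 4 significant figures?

35.22

Q is at the origin; QT runs at 139.0° with length 16.1, so T = (-12.15, 10.56). ∠QTV = 102.4° gives TV at 61.40° from the x-axis; with |TV| = 15.1, V = (-4.923, 23.82). ∠TVH = 75.9° gives VH at -42.70° from the x-axis; with |VH| = 29.7, H = (16.90, 3.679). ∠VHR = 146.7° gives HR at -76.00° from the x-axis; with |HR| = 23.3, R = (22.54, -18.93). ∠HRB = 103.1° gives RB at -152.9° from the x-axis; with |RB| = 9.6, B = (14.00, -23.30). ∠RBG = 142.2° gives BG at 169.3° from the x-axis; with |BG| = 11.9, G = (2.302, -21.09). ∠BGE = 64.2° gives GE at 53.50° from the x-axis; with |GE| = 18.3, E = (13.19, -6.382). Then |VE| = |E − V| = 35.22.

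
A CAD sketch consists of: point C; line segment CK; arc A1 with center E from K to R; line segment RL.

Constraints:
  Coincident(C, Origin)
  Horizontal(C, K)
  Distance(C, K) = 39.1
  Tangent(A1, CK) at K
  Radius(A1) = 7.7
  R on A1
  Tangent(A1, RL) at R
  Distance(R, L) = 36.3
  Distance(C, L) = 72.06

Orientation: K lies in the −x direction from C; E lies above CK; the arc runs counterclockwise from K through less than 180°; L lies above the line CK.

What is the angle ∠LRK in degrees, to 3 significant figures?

110°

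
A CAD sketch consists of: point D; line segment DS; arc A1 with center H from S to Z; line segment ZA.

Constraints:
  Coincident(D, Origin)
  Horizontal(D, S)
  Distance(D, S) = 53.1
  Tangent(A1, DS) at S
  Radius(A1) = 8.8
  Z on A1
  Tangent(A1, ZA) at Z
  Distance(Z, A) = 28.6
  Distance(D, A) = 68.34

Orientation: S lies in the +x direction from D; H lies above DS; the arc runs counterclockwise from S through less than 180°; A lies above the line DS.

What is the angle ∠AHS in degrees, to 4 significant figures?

173.6°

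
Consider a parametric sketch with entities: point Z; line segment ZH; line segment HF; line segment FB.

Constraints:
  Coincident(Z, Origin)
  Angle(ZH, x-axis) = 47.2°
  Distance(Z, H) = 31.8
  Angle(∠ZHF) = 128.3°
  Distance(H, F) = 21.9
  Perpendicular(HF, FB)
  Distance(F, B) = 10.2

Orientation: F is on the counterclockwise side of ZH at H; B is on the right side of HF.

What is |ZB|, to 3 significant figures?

54.5

∠ZHF = 128.3°, so HF runs at 47.2° + (180° − 128.3°) = 98.9° from the x-axis; with |HF| = 21.9, F = H + 21.9·(cos 98.9°, sin 98.9°) = (18.2, 45.0). HF is perpendicular to FB; with |FB| = 10.2 on the right of HF, B = F + 10.2·(0.988, 0.155) = (28.3, 46.5). Then |ZB| = |B − Z| = 54.5.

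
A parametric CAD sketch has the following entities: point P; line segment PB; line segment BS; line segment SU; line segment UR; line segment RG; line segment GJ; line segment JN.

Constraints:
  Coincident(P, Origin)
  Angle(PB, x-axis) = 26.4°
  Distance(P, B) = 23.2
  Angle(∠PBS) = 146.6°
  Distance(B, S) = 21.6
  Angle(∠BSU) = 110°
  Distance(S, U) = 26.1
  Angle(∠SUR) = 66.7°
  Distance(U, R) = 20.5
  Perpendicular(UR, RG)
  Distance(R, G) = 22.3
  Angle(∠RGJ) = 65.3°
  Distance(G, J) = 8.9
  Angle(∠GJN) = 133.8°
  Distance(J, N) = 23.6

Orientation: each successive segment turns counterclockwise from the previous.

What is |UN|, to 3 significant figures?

5.99

∠RGJ = 65.3° gives GJ at 87.8° from the x-axis; with |GJ| = 8.9, J = (25.9, 29.6). ∠GJN = 133.8° gives JN at 134° from the x-axis; with |JN| = 23.6, N = (9.50, 46.5). Then |UN| = |N − U| = 5.99.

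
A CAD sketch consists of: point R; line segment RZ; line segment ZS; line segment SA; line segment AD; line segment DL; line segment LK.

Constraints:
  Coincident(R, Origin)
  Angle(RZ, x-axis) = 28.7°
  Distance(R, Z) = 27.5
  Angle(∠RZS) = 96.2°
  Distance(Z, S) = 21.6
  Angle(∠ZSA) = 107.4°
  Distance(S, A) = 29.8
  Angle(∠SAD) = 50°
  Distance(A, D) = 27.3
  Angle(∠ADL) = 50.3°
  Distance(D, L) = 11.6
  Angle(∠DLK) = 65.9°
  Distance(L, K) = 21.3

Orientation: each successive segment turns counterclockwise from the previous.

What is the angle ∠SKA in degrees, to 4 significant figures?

60.54°

R is at the origin; RZ runs at 28.7° with length 27.5, so Z = (24.12, 13.21). ∠RZS = 96.2° gives ZS at 112.5° from the x-axis; with |ZS| = 21.6, S = (15.86, 33.16). ∠ZSA = 107.4° gives SA at -174.9° from the x-axis; with |SA| = 29.8, A = (-13.83, 30.51). ∠SAD = 50.0° gives AD at -44.90° from the x-axis; with |AD| = 27.3, D = (5.511, 11.24). ∠ADL = 50.3° gives DL at 84.80° from the x-axis; with |DL| = 11.6, L = (6.563, 22.79). ∠DLK = 65.9° gives LK at -161.1° from the x-axis; with |LK| = 21.3, K = (-13.59, 15.90). Then cos ∠SKA = KS·KA / (|KS||KA|), giving 60.54°.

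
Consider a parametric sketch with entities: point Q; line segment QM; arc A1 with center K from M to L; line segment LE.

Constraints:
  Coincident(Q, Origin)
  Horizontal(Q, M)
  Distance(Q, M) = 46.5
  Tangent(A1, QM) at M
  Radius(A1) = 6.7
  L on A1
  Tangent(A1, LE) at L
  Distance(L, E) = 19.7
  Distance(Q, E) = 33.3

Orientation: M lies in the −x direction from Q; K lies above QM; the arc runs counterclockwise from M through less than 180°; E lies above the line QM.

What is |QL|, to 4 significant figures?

41.51

Q is at the origin; Q and M share the same y with |QM| = 46.5 and M on the −x side, so M = (-46.50, 0.000). A1 meets QM tangentially, so KM is at right angles to QM, so K = M + (0, 6.7) = (-46.50, 6.700). Since KL ⟂ LE (tangency), |KE| = √(6.7² + 19.7²) = 20.81 regardless of where L sits on A1. So E lies on both circle(Q, 33.3) and circle(K, 20.81); the above-QM intersection is E = (-28.52, 17.18). L is the foot of the tangent from E: L = (-41.44, 2.307).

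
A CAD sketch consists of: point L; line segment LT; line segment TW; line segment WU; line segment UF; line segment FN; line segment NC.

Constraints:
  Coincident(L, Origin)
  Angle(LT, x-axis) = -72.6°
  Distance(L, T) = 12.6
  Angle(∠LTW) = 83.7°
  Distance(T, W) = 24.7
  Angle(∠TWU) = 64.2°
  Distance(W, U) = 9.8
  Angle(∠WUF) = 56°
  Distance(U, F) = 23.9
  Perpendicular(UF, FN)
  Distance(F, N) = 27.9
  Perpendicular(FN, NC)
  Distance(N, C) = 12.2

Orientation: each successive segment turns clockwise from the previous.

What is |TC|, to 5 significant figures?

41.588

The perpendicularity gives FN at right angles to UF, so FN runs at -138.70°; with |FN| = 27.9, N = (-23.169, -43.669). The perpendicularity gives NC at right angles to FN, so NC runs at 131.30°; with |NC| = 12.2, C = (-31.221, -34.503). Then |TC| = |C − T| = 41.588.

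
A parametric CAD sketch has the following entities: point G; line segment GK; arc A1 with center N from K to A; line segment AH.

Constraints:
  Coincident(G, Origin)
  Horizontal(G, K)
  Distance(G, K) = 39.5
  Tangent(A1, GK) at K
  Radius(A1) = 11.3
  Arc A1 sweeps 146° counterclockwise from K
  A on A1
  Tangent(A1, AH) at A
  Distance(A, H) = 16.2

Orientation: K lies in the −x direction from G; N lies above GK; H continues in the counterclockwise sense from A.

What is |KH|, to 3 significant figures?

30.6

G is at the origin; G and K share the same y with |GK| = 39.5 and K on the −x side, so K = (-39.5, 0.00). Since A1 is tangent to GK there, NK ⟂ GK, so N = K + (0, 11.3) = (-39.5, 11.3). On A1, K sits at bearing -90° from N; a 146° counterclockwise sweep puts A at bearing 56°, so A = N + 11.3·(cos 56°, sin 56°) = (-33.2, 20.7). A1 meets AH tangentially, so NA is at right angles to AH, so AH runs along (−sin 56°, cos 56°); with |AH| = 16.2, H = (-46.6, 29.7). Then |KH| = |H − K| = 30.6.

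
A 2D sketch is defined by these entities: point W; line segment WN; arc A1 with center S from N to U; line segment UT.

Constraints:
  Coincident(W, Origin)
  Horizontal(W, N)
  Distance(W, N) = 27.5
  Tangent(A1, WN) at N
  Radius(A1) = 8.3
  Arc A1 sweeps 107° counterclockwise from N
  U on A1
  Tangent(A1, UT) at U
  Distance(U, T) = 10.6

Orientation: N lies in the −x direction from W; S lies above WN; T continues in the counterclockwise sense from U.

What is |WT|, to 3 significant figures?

30.8

W is at the origin; W and N share the same y with |WN| = 27.5 and N on the −x side, so N = (-27.5, 0.00). A1 meets WN tangentially, so SN is at right angles to WN, so S = N + (0, 8.3) = (-27.5, 8.30). On A1, N sits at bearing -90° from S; a 107° counterclockwise sweep puts U at bearing 17°, so U = S + 8.3·(cos 17°, sin 17°) = (-19.6, 10.7). Since A1 is tangent to UT there, SU ⟂ UT, so UT runs along (−sin 17°, cos 17°); with |UT| = 10.6, T = (-22.7, 20.9). Then |WT| = |T − W| = 30.8.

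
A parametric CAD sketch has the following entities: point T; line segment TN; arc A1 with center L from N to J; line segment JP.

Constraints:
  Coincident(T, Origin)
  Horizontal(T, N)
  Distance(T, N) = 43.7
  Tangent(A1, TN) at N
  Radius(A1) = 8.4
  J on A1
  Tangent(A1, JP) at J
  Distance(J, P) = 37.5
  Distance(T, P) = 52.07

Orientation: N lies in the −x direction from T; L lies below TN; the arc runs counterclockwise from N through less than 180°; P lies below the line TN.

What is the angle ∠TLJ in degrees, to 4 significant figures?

154.8°

Checks: |LJ| = 8.400 ✓; ∠(LJ, JP) = 90.00° ✓; |JP| = 37.50 ✓; |TP| = 52.07 ✓.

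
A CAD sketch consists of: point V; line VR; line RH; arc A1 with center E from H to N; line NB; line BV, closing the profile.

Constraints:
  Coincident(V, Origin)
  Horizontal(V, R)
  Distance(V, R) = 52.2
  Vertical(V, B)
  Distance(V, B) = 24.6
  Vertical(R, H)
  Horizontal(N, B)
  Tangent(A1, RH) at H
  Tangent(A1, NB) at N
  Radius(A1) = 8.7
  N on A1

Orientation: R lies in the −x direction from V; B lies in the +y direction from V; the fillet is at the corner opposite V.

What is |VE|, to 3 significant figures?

46.3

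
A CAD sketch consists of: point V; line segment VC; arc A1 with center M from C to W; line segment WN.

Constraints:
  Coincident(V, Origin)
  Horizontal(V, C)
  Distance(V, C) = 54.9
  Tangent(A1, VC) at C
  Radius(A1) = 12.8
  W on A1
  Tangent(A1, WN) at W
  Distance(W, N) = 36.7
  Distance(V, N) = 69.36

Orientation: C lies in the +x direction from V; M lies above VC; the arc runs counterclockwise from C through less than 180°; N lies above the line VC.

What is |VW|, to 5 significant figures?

68.681

V is at the origin; V and C share the same y with |VC| = 54.9 and C on the +x side, so C = (54.900, 0.0000). A1 meets VC tangentially, so MC is at right angles to VC, so M = C + (0, 12.8) = (54.900, 12.800). Since MW ⟂ WN (tangency), |MN| = √(12.8² + 36.7²) = 38.868 regardless of where W sits on A1. So N lies on both circle(V, 69.36) and circle(M, 38.868); the above-VC intersection is N = (47.134, 50.884). W is the foot of the tangent from N: W = (65.900, 19.345).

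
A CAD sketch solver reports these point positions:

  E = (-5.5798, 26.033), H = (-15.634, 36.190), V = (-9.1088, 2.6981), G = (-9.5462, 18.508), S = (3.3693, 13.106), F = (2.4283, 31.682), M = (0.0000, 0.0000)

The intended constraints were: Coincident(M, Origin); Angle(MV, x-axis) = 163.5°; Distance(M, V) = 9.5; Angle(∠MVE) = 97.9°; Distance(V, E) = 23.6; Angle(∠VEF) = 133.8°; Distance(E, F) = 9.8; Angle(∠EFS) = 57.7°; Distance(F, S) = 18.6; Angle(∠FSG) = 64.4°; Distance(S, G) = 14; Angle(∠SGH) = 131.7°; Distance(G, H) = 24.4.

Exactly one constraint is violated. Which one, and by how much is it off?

Distance(G, H) = 24.4 — off by 5.70.

M = (0.00, 0.00) ✓; MV at 163.5° ✓; |MV| = 9.500 ✓; ∠MVE = 97.90° ✓; |VE| = 23.60 ✓; ∠VEF = 133.8° ✓; |EF| = 9.800 ✓; ∠EFS = 57.70° ✓; |FS| = 18.60 ✓; ∠FSG = 64.40° ✓; |SG| = 14.00 ✓; ∠SGH = 131.7° ✓; |GH| = 18.70 ✗.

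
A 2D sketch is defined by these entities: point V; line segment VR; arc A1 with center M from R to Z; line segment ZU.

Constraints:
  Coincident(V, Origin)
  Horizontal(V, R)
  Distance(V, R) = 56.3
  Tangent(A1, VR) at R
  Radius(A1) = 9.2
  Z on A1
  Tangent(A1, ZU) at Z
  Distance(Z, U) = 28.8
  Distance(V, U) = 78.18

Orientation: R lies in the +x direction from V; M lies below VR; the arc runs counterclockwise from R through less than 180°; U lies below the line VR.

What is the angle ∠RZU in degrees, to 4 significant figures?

113.6°

V is at the origin; VR is horizontal with |VR| = 56.3 and R on the +x side, so R = (56.30, 0.000). Since A1 is tangent to VR there, MR ⟂ VR, so M = R + (0, -9.2) = (56.30, -9.200). Since MZ ⟂ ZU (tangency), |MU| = √(9.2² + 28.8²) = 30.23 regardless of where Z sits on A1. So U lies on both circle(V, 78.18) and circle(M, 30.23); the below-VR intersection is U = (69.08, -36.60). Z is the foot of the tangent from U: Z = (49.54, -15.44).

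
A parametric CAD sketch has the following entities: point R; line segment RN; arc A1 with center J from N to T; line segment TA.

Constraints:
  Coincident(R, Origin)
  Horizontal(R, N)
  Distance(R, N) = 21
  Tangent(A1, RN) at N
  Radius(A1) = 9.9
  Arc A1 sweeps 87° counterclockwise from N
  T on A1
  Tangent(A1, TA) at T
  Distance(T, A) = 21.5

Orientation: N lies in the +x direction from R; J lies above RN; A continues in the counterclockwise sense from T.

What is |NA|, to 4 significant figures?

32.76

On A1, N sits at bearing -90° from J; an 87° counterclockwise sweep puts T at bearing -3°, so T = J + 9.9·(cos -3°, sin -3°) = (30.89, 9.382). A1 meets TA tangentially, so JT is at right angles to TA, so TA runs along (−sin -3°, cos -3°); with |TA| = 21.5, A = (32.01, 30.85). Then |NA| = |A − N| = 32.76.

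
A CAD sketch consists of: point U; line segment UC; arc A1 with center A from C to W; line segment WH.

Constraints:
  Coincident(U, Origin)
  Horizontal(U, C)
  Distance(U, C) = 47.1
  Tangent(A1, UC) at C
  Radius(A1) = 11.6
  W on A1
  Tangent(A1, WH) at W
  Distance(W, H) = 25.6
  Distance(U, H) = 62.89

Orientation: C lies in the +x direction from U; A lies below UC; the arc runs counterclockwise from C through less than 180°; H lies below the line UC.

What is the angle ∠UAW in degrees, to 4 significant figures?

41.71°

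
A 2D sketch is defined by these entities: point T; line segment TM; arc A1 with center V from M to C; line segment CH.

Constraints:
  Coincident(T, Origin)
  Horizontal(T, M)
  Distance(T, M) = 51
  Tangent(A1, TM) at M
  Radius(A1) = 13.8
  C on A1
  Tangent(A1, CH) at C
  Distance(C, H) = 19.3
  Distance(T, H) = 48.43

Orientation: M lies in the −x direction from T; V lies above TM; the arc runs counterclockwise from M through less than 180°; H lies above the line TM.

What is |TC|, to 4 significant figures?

39.43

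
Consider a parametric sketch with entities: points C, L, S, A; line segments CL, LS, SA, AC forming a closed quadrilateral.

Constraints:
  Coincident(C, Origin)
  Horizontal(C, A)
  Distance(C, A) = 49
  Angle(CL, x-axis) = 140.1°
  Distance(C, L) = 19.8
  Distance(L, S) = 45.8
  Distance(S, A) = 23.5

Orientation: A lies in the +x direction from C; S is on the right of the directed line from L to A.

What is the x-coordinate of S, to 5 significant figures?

26.407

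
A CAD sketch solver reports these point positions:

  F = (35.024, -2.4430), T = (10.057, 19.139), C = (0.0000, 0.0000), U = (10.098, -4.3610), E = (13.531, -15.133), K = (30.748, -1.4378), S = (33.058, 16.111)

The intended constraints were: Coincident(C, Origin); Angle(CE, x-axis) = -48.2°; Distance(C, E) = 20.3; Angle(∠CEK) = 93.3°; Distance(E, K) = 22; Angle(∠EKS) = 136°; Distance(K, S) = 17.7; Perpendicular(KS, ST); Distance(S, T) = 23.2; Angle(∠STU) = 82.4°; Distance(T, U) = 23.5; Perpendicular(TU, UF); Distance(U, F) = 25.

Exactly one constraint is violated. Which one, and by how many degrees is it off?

Perpendicular(TU, UF) — off by 4.30°.

C = (0.00, 0.00) ✓; CE at -48.20° ✓; |CE| = 20.30 ✓; ∠CEK = 93.30° ✓; |EK| = 22.00 ✓; ∠EKS = 136.0° ✓; |KS| = 17.70 ✓; ∠(KS, ST) = 90.00° ✓; |ST| = 23.20 ✓; ∠STU = 82.40° ✓; |TU| = 23.50 ✓; ∠(TU, UF) = 94.30° ✗; |UF| = 25.00 ✓.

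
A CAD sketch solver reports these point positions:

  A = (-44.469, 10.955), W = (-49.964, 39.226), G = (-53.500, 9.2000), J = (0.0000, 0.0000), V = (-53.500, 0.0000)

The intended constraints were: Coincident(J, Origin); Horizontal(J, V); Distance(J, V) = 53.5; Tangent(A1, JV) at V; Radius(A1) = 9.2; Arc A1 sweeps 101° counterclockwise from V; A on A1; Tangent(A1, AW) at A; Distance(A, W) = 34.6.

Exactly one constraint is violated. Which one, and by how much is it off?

Distance(A, W) = 34.6 — off by 5.80.

J = (0.00, 0.00) ✓; J.y = 0.00, V.y = 0.00 ✓; |JV| = 53.50 ✓; ∠(GV, VJ) = 90.00° ✓; |GV| = 9.200 ✓; bearing(G→A) − bearing(G→V) = 101.0° ✓; |GA| = 9.200 ✓; ∠(GA, AW) = 90.00° ✓; |AW| = 28.80 ✗.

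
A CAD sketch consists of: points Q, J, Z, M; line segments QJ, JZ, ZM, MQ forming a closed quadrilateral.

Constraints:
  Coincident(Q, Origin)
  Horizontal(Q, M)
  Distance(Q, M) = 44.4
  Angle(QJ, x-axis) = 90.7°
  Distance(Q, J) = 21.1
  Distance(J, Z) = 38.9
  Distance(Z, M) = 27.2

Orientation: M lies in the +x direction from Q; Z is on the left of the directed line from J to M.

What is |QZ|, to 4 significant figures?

46.55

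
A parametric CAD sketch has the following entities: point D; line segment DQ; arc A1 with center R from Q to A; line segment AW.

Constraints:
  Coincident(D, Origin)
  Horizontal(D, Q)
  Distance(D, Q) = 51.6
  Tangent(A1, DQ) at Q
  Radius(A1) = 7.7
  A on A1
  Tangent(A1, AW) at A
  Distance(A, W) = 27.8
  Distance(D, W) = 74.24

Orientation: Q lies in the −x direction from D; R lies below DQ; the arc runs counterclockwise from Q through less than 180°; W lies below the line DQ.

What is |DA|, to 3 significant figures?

59.2

D is at the origin; D and Q share the same y with |DQ| = 51.6 and Q on the −x side, so Q = (-51.6, 0.00). A1 meets DQ tangentially, so RQ is at right angles to DQ, so R = Q + (0, -7.7) = (-51.6, -7.70). Since RA ⟂ AW (tangency), |RW| = √(7.7² + 27.8²) = 28.8 regardless of where A sits on A1. So W lies on both circle(D, 74.24) and circle(R, 28.8); the below-DQ intersection is W = (-66.9, -32.1). A is the foot of the tangent from W: A = (-59.0, -5.50).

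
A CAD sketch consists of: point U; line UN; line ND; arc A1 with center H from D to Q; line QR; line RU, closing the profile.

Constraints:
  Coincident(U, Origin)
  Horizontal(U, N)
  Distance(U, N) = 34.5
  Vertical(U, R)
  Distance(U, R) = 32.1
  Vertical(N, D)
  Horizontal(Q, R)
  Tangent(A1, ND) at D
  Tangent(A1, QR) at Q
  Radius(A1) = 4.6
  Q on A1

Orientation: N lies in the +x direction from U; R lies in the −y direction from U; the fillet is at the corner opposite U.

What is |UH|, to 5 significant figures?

40.623

U is at the origin; U and N share the same y with |UN| = 34.5 and N on the +x side, so N = (34.500, 0.0000). UR is vertical with |UR| = 32.1 and R on the −y side, so R = (0.0000, -32.100). The virtual corner opposite U is at (34.500, -32.100). Tangency of A1 to ND means the radius HD is perpendicular to ND and since A1 is tangent to QR there, HQ ⟂ QR, with radius 4.6, so the center H sits 4.6 in from both sides at H = (29.900, -27.500). Then |UH| = |H − U| = 40.623.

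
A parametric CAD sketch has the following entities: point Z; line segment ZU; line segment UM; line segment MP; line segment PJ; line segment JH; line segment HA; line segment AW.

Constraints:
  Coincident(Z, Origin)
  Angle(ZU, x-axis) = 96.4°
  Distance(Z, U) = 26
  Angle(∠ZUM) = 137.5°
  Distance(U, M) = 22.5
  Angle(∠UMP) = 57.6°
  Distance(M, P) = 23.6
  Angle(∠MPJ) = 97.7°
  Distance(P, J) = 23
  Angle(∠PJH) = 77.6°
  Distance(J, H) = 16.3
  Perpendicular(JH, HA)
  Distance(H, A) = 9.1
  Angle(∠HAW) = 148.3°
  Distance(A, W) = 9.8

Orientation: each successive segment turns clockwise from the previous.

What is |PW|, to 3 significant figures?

7.99

The perpendicularity gives HA at right angles to JH, so HA runs at 16.8°; with |HA| = 9.1, A = (2.93, 29.1). ∠HAW = 148.3° gives AW at -14.9° from the x-axis; with |AW| = 9.8, W = (12.4, 26.6). Then |PW| = |W − P| = 7.99.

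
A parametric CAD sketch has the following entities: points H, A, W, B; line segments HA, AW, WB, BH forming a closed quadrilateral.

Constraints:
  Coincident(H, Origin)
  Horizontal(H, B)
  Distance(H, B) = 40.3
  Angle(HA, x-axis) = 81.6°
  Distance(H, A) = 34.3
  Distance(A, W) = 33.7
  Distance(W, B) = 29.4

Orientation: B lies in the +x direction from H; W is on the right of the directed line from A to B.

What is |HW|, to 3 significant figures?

10.9

Checks: |AW| = 33.70 ✓; |WB| = 29.40 ✓.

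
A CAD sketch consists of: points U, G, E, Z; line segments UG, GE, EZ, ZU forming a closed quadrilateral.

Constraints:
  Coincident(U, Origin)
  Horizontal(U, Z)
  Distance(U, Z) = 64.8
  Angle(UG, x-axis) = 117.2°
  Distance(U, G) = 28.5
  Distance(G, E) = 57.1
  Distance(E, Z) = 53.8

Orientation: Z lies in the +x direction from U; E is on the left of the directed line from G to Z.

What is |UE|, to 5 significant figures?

61.856

U is at the origin; U and Z share the same y with |UZ| = 64.8 and Z in +x, so Z = (64.8, 0). UG runs at 117.2° with |UG| = 28.5, so G = (-13.027, 25.348). E is determined by |GE| = 57.1 and |EZ| = 53.8 together: it lies at the intersection of circle(G, 57.1) and circle(Z, 53.8). With |GZ| = 81.851, the foot of the radical line on GZ is 43.161 from G and the perpendicular offset is √(57.1² − 43.161²) = 37.383. Taking the left-of-GZ solution: E = (39.589, 47.527).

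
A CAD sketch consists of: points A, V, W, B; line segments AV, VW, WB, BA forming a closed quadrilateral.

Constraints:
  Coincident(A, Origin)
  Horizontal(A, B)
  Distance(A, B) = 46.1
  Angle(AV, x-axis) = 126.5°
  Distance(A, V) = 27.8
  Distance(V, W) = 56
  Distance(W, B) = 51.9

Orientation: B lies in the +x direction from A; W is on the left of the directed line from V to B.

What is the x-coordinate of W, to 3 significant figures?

32.2

Checks: |VW| = 56.00 ✓; |WB| = 51.90 ✓.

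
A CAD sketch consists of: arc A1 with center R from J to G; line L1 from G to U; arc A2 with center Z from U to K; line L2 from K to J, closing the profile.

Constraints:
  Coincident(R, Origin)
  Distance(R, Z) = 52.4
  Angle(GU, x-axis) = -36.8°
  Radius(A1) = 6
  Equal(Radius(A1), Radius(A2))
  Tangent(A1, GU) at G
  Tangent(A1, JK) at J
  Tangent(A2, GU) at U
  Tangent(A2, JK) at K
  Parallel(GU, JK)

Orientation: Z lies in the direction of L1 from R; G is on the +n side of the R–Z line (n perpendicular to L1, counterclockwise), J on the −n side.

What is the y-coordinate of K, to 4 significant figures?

-36.19

Tangency of A1 to both parallel lines with radius 6.0 puts G and J at R ± 6.0·n: G = (3.594, 4.804), J = (-3.594, -4.804). Equal radii place U and K the same way about Z: U = Z + 6.0·n = (45.55, -26.58), K = Z − 6.0·n = (38.36, -36.19). So K.y = -36.19.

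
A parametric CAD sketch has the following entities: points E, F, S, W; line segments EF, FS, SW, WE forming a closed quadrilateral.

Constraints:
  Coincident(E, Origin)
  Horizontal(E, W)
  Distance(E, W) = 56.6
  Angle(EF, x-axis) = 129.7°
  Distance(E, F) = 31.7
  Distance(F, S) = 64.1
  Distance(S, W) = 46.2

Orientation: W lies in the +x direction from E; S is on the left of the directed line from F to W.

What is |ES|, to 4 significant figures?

59.72

Checks: |FS| = 64.10 ✓; |SW| = 46.20 ✓.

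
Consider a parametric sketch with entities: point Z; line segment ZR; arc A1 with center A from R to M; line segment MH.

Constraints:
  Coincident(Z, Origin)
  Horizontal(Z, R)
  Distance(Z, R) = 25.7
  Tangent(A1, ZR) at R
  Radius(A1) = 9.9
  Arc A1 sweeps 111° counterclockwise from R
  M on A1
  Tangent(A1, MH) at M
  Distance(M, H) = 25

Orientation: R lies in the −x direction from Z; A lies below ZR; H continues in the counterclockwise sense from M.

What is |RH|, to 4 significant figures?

36.79

Z is at the origin; Z and R share the same y with |ZR| = 25.7 and R on the −x side, so R = (-25.70, 0.000). A1 meets ZR tangentially, so AR is at right angles to ZR, so A = R + (0, -9.9) = (-25.70, -9.900). On A1, R sits at bearing 90° from A; a 111° counterclockwise sweep puts M at bearing 201°, so M = A + 9.9·(cos 201°, sin 201°) = (-34.94, -13.45). Since A1 is tangent to MH there, AM ⟂ MH, so MH runs along (−sin 201°, cos 201°); with |MH| = 25.0, H = (-25.98, -36.79). Then |RH| = |H − R| = 36.79.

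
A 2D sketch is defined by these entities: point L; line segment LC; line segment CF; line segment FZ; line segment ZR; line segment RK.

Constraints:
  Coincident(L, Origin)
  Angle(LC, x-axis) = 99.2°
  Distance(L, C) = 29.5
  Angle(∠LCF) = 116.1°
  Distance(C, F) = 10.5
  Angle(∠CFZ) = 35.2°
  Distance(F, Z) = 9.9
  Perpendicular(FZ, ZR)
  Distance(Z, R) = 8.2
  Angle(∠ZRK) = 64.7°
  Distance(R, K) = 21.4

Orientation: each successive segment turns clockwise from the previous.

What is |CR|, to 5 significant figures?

2.5207

∠CFZ = 35.2° gives FZ at -109.50° from the x-axis; with |FZ| = 9.9, Z = (0.54826, 25.856). FZ is perpendicular to ZR, so ZR runs at 160.50°; with |ZR| = 8.2, R = (-7.1814, 28.593). Then |CR| = |R − C| = 2.5207.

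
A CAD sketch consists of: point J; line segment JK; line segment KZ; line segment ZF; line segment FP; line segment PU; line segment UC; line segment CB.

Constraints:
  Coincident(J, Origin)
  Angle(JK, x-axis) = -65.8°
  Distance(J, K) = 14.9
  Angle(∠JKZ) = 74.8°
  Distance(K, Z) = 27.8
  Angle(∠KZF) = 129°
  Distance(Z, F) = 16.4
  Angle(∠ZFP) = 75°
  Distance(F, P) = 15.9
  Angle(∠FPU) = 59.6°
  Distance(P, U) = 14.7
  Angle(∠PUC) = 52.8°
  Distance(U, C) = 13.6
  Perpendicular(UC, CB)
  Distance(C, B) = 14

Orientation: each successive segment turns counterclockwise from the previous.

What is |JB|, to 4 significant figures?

23.62

∠PUC = 52.8° gives UC at 83.00° from the x-axis; with |UC| = 13.6, C = (24.34, 19.48). UC ⟂ CB, so CB runs at 173.0°; with |CB| = 14.0, B = (10.45, 21.19). Then |JB| = |B − J| = 23.62.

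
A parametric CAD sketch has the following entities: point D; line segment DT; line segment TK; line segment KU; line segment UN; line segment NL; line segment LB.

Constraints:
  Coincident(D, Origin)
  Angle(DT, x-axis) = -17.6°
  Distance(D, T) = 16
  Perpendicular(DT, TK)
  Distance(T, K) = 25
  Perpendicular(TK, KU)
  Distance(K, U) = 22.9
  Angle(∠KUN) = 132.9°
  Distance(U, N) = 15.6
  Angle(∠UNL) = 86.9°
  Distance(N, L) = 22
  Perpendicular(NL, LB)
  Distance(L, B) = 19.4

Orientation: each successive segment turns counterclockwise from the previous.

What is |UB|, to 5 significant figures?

21.499

D is at the origin; DT runs at -17.6° with length 16.0, so T = (15.251, -4.8379). The perpendicularity gives TK at right angles to DT, so TK runs at 72.400°; with |TK| = 25.0, K = (22.810, 18.992). The perpendicularity gives KU at right angles to TK, so KU runs at 162.40°; with |KU| = 22.9, U = (0.98223, 25.916). ∠KUN = 132.9° gives UN at -150.50° from the x-axis; with |UN| = 15.6, N = (-12.595, 18.234). ∠UNL = 86.9° gives NL at -57.400° from the x-axis; with |NL| = 22.0, L = (-0.74236, -0.29964). The perpendicularity gives LB at right angles to NL, so LB runs at 32.600°; with |LB| = 19.4, B = (15.601, 10.153). Then |UB| = |B − U| = 21.499.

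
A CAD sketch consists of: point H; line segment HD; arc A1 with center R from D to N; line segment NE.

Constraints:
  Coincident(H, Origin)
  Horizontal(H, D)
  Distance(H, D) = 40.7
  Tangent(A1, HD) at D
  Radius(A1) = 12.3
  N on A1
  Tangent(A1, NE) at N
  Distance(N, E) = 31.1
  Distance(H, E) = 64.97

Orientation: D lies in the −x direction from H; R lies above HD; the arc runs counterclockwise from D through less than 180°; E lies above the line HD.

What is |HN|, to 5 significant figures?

35.612

Checks: |RN| = 12.30 ✓; ∠(RN, NE) = 90.00° ✓; |NE| = 31.10 ✓; |HE| = 64.97 ✓.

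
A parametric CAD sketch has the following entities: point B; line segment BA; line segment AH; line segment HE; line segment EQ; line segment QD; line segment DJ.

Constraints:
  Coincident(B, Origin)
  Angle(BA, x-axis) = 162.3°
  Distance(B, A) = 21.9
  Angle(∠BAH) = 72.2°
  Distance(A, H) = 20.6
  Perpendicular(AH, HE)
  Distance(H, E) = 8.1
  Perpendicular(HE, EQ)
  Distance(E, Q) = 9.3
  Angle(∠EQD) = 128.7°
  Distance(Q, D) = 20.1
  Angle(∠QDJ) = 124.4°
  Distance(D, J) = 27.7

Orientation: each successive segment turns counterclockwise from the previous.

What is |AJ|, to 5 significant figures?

34.759

B is at the origin; BA runs at 162.3° with length 21.9, so A = (-20.863, 6.6583). ∠BAH = 72.2° gives AH at -89.900° from the x-axis; with |AH| = 20.6, H = (-20.827, -13.942). AH is perpendicular to HE, so HE runs at 0.10000°; with |HE| = 8.1, E = (-12.727, -13.928). HE ⟂ EQ, so EQ runs at 90.100°; with |EQ| = 9.3, Q = (-12.744, -4.6275). ∠EQD = 128.7° gives QD at 141.40° from the x-axis; with |QD| = 20.1, D = (-28.452, 7.9125). ∠QDJ = 124.4° gives DJ at -163.00° from the x-axis; with |DJ| = 27.7, J = (-54.942, -0.18624). Then |AJ| = |J − A| = 34.759.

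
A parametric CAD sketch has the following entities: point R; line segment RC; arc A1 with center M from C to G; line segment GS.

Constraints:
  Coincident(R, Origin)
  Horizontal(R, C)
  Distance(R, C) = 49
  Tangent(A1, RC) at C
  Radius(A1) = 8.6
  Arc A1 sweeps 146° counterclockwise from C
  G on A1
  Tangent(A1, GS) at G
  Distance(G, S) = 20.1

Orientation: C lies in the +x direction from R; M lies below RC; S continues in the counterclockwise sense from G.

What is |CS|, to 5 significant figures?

29.460

R is at the origin; R and C share the same y with |RC| = 49.0 and C on the +x side, so C = (49.000, 0.0000). Tangency of A1 to RC means the radius MC is perpendicular to RC, so M = C + (0, -8.6) = (49.000, -8.6000). On A1, C sits at bearing 90° from M; a 146° counterclockwise sweep puts G at bearing 236°, so G = M + 8.6·(cos 236°, sin 236°) = (44.191, -15.730). Tangency of A1 to GS means the radius MG is perpendicular to GS, so GS runs along (−sin 236°, cos 236°); with |GS| = 20.1, S = (60.855, -26.970). Then |CS| = |S − C| = 29.460.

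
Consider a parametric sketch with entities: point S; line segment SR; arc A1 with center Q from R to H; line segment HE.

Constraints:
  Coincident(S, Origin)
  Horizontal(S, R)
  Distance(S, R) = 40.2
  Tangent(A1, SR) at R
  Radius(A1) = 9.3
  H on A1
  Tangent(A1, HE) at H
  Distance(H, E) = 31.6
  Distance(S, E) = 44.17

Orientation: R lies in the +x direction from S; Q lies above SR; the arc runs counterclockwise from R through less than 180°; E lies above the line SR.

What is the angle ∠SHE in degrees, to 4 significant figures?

61.79°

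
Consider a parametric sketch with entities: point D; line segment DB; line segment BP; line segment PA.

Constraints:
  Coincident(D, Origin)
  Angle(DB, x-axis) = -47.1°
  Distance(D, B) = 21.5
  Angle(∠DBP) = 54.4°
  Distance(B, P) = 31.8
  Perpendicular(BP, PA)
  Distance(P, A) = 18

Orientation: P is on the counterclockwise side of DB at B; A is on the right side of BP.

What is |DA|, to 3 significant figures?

40.4

∠DBP = 54.4°, so BP runs at -47.1° + (180° − 54.4°) = 78.5° from the x-axis; with |BP| = 31.8, P = B + 31.8·(cos 78.5°, sin 78.5°) = (21.0, 15.4). BP is perpendicular to PA; with |PA| = 18.0 on the right of BP, A = P + 18.0·(0.980, -0.199) = (38.6, 11.8). Then |DA| = |A − D| = 40.4.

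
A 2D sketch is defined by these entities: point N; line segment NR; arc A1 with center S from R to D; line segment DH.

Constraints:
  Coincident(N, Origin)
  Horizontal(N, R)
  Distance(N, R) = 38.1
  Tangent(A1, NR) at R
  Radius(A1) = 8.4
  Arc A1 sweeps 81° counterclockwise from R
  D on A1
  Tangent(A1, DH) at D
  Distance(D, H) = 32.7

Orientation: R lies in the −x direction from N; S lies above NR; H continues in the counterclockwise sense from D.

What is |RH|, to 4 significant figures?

41.60

N is at the origin; N and R share the same y with |NR| = 38.1 and R on the −x side, so R = (-38.10, 0.000). Since A1 is tangent to NR there, SR ⟂ NR, so S = R + (0, 8.4) = (-38.10, 8.400). On A1, R sits at bearing -90° from S; an 81° counterclockwise sweep puts D at bearing -9°, so D = S + 8.4·(cos -9°, sin -9°) = (-29.80, 7.086). A1 meets DH tangentially, so SD is at right angles to DH, so DH runs along (−sin -9°, cos -9°); with |DH| = 32.7, H = (-24.69, 39.38). Then |RH| = |H − R| = 41.60.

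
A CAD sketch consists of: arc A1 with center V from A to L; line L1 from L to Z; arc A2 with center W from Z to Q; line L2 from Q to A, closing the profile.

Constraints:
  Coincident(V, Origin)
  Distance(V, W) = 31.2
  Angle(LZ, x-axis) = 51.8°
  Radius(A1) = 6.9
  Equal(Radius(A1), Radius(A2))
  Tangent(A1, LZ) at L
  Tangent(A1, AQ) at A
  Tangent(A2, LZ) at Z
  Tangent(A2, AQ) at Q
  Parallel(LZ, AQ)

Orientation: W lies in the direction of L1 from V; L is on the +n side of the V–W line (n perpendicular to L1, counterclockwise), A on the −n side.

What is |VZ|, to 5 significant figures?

31.954

The slot axis is L1's direction at 51.8°, so u = (cos 51.8°, sin 51.8°) = (0.61841, 0.78586) and n = (−sin 51.8°, cos 51.8°) = (-0.78586, 0.61841). V is at the origin and W lies 31.2 along u from V, so W = 31.2·u = (19.294, 24.519). Tangency of A1 to both parallel lines with radius 6.9 puts L and A at V ± 6.9·n: L = (-5.4224, 4.2670), A = (5.4224, -4.2670). Equal radii place Z and Q the same way about W: Z = W + 6.9·n = (13.872, 28.786), Q = W − 6.9·n = (24.717, 20.252). Then |VZ| = |Z − V| = 31.954.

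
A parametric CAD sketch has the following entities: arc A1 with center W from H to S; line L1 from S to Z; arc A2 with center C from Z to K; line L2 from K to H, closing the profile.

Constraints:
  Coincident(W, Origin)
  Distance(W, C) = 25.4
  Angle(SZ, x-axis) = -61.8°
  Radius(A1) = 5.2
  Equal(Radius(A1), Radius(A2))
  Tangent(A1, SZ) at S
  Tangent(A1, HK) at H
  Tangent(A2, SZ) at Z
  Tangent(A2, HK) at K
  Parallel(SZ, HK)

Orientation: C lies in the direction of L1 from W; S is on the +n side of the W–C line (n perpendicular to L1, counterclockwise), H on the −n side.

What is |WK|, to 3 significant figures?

25.9

The slot axis is L1's direction at -61.8°, so u = (cos -61.8°, sin -61.8°) = (0.473, -0.881) and n = (−sin -61.8°, cos -61.8°) = (0.881, 0.473). W is at the origin and C lies 25.4 along u from W, so C = 25.4·u = (12.0, -22.4). Tangency of A1 to both parallel lines with radius 5.2 puts S and H at W ± 5.2·n: S = (4.58, 2.46), H = (-4.58, -2.46). Equal radii place Z and K the same way about C: Z = C + 5.2·n = (16.6, -19.9), K = C − 5.2·n = (7.42, -24.8). Then |WK| = |K − W| = 25.9.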